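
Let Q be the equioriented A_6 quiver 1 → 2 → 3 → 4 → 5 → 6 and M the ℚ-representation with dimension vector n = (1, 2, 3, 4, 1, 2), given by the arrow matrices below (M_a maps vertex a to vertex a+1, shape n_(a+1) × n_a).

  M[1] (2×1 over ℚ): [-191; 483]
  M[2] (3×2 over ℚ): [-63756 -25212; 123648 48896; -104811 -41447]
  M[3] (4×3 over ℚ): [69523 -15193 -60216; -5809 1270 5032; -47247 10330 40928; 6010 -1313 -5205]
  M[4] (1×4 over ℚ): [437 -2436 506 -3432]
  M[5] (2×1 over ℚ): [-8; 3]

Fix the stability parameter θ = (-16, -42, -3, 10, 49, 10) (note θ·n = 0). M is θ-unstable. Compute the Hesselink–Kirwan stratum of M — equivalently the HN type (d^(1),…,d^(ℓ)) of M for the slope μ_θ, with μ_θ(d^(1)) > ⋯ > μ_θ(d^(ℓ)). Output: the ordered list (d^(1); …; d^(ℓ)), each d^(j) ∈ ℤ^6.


Barcode: M ≅ I[1,2], I[2,6], I[3,4]^2, I[4,4], I[6,6]. HN layers by μ_θ (5 steps, strictly decreasing):
  μ^(1)=59/2; μ^(2)=10; μ^(3)=-3; μ^(4)=-29; μ^(5)=-42

((0, 0, 0, 0, 1, 1); (0, 0, 0, 4, 0, 1); (0, 0, 3, 0, 0, 0); (1, 1, 0, 0, 0, 0); (0, 1, 0, 0, 0, 0))


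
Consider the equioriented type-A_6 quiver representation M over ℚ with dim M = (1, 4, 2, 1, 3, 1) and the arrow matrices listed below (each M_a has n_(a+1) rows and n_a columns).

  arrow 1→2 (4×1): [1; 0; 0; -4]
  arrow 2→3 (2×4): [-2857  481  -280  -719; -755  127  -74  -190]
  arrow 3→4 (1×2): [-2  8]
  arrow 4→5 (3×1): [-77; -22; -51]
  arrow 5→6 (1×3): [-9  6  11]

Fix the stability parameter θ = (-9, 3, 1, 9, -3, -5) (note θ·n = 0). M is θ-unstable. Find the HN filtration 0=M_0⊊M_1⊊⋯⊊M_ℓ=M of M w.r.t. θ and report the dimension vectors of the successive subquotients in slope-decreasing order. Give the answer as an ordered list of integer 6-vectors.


Interval decomposition of M: I[1,5], I[2,2]^2, I[2,3], I[5,5], I[5,6].
HN type (ℓ=5): μ^(1)=3; μ^(2)=2; μ^(3)=-3; μ^(4)=-4; μ^(5)=-9

((0, 2, 0, 1, 1, 0); (0, 2, 2, 0, 0, 0); (0, 0, 0, 0, 1, 0); (0, 0, 0, 0, 1, 1); (1, 0, 0, 0, 0, 0))


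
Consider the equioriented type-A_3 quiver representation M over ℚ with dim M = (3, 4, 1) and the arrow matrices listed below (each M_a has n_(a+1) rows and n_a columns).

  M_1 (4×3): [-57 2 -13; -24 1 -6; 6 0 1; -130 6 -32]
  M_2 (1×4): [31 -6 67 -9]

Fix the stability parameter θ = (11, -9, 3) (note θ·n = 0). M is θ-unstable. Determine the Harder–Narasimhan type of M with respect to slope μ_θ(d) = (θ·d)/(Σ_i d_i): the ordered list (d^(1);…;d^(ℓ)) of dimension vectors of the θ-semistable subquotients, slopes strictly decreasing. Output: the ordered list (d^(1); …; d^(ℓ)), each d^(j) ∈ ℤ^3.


Interval decomposition of M: I[1,2]^2, I[1,3], I[2,2].
HN type (ℓ=3): μ^(1)=3; μ^(2)=1; μ^(3)=-9

((0, 0, 1); (3, 3, 0); (0, 1, 0))


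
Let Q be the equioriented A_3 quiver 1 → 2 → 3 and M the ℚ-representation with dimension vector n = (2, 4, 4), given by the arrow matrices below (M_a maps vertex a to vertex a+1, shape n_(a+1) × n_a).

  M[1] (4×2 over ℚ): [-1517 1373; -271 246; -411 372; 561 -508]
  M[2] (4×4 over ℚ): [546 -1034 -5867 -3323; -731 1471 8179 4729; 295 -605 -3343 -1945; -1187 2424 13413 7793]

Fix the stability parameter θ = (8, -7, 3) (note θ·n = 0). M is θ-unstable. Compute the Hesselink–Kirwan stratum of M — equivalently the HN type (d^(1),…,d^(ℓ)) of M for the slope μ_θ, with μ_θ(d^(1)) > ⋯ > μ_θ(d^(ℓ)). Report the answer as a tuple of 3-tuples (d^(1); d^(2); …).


Interval decomposition of M: I[1,3]^2, I[2,3]^2.
HN type (ℓ=3): μ^(1)=3; μ^(2)=1/2; μ^(3)=-7

((0, 0, 4); (2, 2, 0); (0, 2, 0))


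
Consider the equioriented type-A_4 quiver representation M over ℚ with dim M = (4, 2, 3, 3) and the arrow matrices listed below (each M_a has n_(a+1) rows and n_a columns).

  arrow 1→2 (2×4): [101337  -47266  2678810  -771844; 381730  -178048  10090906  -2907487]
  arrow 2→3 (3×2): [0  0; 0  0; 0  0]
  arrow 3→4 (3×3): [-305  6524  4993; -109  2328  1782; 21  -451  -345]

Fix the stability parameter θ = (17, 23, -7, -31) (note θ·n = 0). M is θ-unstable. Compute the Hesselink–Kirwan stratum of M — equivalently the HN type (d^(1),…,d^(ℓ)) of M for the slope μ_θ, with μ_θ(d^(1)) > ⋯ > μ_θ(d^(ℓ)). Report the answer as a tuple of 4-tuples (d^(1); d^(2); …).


Interval decomposition of M: I[1,1]^2, I[1,2]^2, I[3,4]^3.
HN type (ℓ=3): μ^(1)=23; μ^(2)=17; μ^(3)=-19

((0, 2, 0, 0); (4, 0, 0, 0); (0, 0, 3, 3))


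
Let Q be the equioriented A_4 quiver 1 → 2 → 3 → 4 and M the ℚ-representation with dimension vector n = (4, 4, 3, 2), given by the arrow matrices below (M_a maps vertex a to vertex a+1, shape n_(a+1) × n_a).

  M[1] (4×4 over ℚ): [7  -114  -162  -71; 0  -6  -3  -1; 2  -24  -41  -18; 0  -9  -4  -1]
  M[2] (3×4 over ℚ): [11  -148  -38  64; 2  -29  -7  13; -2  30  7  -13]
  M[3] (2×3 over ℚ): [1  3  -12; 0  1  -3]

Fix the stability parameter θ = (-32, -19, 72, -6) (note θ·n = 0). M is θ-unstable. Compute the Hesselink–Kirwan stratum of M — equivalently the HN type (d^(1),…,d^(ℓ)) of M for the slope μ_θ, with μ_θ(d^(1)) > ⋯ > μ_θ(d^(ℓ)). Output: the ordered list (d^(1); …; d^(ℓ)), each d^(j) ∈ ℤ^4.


Interval decomposition of M: I[1,2], I[1,3], I[1,4]^2.
HN type (ℓ=4): μ^(1)=72; μ^(2)=33; μ^(3)=-19; μ^(4)=-32

((0, 0, 1, 0); (0, 0, 2, 2); (0, 4, 0, 0); (4, 0, 0, 0))


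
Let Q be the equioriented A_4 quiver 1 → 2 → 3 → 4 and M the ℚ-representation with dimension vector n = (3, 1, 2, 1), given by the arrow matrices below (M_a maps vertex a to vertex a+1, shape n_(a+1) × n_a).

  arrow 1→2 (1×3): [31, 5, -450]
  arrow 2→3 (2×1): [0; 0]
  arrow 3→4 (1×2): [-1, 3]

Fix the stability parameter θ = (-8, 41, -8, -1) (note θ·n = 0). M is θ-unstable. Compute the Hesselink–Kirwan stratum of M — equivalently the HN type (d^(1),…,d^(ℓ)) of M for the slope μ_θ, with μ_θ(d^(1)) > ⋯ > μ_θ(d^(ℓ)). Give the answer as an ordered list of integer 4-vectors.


Interval decomposition of M: I[1,1]^2, I[1,2], I[3,3], I[3,4].
HN type (ℓ=3): μ^(1)=41; μ^(2)=-1; μ^(3)=-8

((0, 1, 0, 0); (0, 0, 0, 1); (3, 0, 2, 0))


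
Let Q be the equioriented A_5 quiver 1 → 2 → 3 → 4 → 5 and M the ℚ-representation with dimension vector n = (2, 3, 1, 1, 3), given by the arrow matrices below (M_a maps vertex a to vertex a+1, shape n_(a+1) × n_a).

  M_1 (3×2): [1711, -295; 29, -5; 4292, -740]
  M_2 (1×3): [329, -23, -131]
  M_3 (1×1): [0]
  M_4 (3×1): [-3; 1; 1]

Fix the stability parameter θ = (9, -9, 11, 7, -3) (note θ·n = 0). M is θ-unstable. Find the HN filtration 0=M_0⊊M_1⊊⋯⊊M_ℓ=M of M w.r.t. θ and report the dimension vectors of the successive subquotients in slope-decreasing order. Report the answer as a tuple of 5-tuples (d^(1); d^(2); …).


Interval decomposition of M: I[1,1], I[1,2], I[2,2], I[2,3], I[4,5], I[5,5]^2.
HN type (ℓ=6): μ^(1)=11; μ^(2)=9; μ^(3)=2; μ^(4)=0; μ^(5)=-3; μ^(6)=-9

((0, 0, 1, 0, 0); (1, 0, 0, 0, 0); (0, 0, 0, 1, 1); (1, 1, 0, 0, 0); (0, 0, 0, 0, 2); (0, 2, 0, 0, 0))


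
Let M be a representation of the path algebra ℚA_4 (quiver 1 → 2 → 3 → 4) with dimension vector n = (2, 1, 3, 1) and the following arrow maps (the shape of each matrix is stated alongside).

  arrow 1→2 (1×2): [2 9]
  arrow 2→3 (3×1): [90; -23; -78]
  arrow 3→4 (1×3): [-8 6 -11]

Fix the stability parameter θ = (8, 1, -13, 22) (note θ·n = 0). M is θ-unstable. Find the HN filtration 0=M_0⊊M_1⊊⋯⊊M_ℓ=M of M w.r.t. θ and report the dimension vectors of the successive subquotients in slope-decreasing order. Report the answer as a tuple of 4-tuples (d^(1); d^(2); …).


Barcode: M ≅ I[1,1], I[1,3], I[3,3], I[3,4]. HN layers by μ_θ (4 steps, strictly decreasing):
  μ^(1)=22; μ^(2)=8; μ^(3)=-4/3; μ^(4)=-13

((0, 0, 0, 1); (1, 0, 0, 0); (1, 1, 1, 0); (0, 0, 2, 0))


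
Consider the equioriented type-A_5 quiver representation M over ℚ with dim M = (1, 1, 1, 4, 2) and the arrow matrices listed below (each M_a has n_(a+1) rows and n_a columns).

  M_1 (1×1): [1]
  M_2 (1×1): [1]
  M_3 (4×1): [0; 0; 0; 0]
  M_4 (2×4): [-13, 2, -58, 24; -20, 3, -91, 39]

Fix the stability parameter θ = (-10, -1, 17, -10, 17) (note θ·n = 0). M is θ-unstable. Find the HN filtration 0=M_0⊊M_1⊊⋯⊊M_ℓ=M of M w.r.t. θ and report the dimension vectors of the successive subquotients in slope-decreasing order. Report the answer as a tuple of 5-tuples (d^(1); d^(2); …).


Barcode: M ≅ I[1,3], I[4,4]^2, I[4,5]^2. HN layers by μ_θ (3 steps, strictly decreasing):
  μ^(1)=17; μ^(2)=-1; μ^(3)=-10

((0, 0, 1, 0, 2); (0, 1, 0, 0, 0); (1, 0, 0, 4, 0))


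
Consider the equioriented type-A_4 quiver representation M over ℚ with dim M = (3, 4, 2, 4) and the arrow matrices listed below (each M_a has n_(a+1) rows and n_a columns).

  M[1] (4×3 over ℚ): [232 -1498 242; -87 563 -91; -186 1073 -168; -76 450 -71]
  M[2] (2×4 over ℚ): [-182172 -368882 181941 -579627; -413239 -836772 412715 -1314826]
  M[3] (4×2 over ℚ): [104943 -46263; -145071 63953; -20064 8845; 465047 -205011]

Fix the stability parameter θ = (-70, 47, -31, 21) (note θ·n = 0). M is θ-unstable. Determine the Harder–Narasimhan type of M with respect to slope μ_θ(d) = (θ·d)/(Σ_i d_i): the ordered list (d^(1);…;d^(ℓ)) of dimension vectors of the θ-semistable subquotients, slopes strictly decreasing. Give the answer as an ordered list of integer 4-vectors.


Via rank(M_{q-1}∘⋯∘M_p): M ≅ I[1,2], I[1,4]^2, I[2,2], I[4,4]^2.
μ_θ-semistable layers: μ^(1)=47; μ^(2)=21; μ^(3)=8; μ^(4)=-70

((0, 2, 0, 0); (0, 0, 0, 4); (0, 2, 2, 0); (3, 0, 0, 0))


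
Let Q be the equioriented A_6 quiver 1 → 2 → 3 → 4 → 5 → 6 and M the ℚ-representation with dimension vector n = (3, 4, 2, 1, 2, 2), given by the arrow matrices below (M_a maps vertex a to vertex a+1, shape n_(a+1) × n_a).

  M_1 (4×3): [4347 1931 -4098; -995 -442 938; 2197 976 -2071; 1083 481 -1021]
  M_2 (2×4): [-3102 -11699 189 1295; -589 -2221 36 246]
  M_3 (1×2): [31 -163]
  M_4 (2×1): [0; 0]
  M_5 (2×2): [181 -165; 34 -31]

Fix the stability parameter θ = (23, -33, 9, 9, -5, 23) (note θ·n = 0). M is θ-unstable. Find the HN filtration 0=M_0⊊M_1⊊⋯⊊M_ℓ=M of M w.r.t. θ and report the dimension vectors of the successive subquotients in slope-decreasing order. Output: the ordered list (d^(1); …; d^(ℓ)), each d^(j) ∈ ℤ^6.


Via rank(M_{q-1}∘⋯∘M_p): M ≅ I[1,2], I[1,3], I[1,4], I[2,2], I[5,6]^2.
μ_θ-semistable layers: μ^(1)=23; μ^(2)=9; μ^(3)=-5; μ^(4)=-33

((0, 0, 0, 0, 0, 2); (0, 0, 2, 1, 0, 0); (3, 3, 0, 0, 2, 0); (0, 1, 0, 0, 0, 0))


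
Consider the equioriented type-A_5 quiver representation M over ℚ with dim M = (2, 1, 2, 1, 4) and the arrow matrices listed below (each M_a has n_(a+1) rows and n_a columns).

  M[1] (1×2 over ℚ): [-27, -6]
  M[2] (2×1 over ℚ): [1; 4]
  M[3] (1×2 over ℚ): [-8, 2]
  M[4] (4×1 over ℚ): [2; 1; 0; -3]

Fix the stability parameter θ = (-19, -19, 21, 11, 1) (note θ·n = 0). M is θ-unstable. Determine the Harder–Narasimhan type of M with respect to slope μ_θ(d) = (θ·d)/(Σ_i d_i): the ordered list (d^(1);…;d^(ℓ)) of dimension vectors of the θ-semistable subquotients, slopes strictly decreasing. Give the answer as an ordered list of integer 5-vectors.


Interval decomposition of M: I[1,1], I[1,3], I[3,5], I[5,5]^3.
HN type (ℓ=4): μ^(1)=21; μ^(2)=11; μ^(3)=1; μ^(4)=-19

((0, 0, 1, 0, 0); (0, 0, 1, 1, 1); (0, 0, 0, 0, 3); (2, 1, 0, 0, 0))


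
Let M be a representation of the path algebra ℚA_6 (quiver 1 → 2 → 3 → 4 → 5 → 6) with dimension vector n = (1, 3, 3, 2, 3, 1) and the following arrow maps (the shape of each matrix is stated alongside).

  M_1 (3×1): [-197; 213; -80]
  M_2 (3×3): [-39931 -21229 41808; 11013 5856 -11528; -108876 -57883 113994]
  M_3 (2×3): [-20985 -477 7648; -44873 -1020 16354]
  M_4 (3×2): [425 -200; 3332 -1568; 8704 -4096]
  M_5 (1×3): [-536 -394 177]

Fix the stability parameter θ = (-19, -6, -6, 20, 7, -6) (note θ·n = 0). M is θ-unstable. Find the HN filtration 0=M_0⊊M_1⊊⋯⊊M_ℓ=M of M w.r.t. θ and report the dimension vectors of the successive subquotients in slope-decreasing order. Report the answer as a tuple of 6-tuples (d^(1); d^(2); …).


Via rank(M_{q-1}∘⋯∘M_p): M ≅ I[1,5], I[2,3], I[2,4], I[5,5], I[5,6].
μ_θ-semistable layers: μ^(1)=20; μ^(2)=27/2; μ^(3)=7; μ^(4)=1/2; μ^(5)=-6; μ^(6)=-19

((0, 0, 0, 1, 0, 0); (0, 0, 0, 1, 1, 0); (0, 0, 0, 0, 1, 0); (0, 0, 0, 0, 1, 1); (0, 3, 3, 0, 0, 0); (1, 0, 0, 0, 0, 0))


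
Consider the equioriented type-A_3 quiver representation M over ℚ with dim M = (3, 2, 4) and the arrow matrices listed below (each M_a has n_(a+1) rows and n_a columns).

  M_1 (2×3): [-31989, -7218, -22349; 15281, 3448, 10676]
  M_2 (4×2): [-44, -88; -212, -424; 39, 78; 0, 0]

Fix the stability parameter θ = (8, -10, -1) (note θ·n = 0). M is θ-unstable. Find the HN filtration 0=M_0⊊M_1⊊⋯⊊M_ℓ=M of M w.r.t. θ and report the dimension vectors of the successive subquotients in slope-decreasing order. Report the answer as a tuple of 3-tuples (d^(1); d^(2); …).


Barcode: M ≅ I[1,1], I[1,2], I[1,3], I[3,3]^3. HN layers by μ_θ (2 steps, strictly decreasing):
  μ^(1)=8; μ^(2)=-1

((1, 0, 0); (2, 2, 4))


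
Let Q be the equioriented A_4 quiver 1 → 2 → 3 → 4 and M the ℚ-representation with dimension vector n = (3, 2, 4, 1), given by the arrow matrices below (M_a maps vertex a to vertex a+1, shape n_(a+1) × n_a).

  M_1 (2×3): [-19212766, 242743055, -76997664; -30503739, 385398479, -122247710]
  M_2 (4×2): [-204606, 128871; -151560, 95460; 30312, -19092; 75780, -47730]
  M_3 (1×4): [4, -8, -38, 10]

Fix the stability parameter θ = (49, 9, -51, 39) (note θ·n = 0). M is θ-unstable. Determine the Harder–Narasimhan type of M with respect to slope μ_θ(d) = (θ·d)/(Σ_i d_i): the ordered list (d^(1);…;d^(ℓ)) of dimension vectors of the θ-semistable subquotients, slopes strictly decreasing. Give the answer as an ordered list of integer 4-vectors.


Interval decomposition of M: I[1,1], I[1,2], I[1,3], I[3,3]^2, I[3,4].
HN type (ℓ=5): μ^(1)=49; μ^(2)=39; μ^(3)=29; μ^(4)=7/3; μ^(5)=-51

((1, 0, 0, 0); (0, 0, 0, 1); (1, 1, 0, 0); (1, 1, 1, 0); (0, 0, 3, 0))


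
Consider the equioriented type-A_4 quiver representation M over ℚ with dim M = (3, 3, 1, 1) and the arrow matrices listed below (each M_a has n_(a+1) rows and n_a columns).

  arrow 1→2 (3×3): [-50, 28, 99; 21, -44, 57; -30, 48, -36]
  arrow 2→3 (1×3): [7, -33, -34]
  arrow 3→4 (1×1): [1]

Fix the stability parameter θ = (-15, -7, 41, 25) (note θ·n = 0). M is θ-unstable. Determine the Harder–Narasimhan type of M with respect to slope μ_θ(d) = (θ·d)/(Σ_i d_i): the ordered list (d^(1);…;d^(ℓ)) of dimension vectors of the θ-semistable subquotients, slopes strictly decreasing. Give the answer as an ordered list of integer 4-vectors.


Barcode: M ≅ I[1,1], I[1,2], I[1,4], I[2,2]. HN layers by μ_θ (3 steps, strictly decreasing):
  μ^(1)=33; μ^(2)=-7; μ^(3)=-15

((0, 0, 1, 1); (0, 3, 0, 0); (3, 0, 0, 0))


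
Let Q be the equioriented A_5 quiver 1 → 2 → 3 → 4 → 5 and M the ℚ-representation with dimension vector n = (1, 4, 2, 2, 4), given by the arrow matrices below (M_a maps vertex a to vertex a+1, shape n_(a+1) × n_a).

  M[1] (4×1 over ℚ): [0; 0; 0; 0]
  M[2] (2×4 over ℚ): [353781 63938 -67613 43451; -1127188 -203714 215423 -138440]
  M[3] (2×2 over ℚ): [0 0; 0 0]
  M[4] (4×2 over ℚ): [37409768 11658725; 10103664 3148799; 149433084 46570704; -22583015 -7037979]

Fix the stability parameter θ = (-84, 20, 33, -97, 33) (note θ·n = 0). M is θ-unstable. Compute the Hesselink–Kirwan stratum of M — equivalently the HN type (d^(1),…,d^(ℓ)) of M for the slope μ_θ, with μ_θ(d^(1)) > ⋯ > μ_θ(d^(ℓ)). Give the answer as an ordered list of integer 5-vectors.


Interval decomposition of M: I[1,1], I[2,2]^2, I[2,3]^2, I[4,5]^2, I[5,5]^2.
HN type (ℓ=4): μ^(1)=33; μ^(2)=20; μ^(3)=-84; μ^(4)=-97

((0, 0, 2, 0, 4); (0, 4, 0, 0, 0); (1, 0, 0, 0, 0); (0, 0, 0, 2, 0))


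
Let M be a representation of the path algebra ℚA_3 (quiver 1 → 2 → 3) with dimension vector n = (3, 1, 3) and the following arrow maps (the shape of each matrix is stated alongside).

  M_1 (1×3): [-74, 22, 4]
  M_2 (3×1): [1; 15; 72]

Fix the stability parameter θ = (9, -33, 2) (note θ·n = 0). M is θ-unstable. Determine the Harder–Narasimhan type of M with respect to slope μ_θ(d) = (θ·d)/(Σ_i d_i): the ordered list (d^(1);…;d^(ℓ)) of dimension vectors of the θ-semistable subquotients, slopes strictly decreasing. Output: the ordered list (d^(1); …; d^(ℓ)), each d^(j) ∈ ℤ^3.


Via rank(M_{q-1}∘⋯∘M_p): M ≅ I[1,1]^2, I[1,3], I[3,3]^2.
μ_θ-semistable layers: μ^(1)=9; μ^(2)=2; μ^(3)=-12

((2, 0, 0); (0, 0, 3); (1, 1, 0))


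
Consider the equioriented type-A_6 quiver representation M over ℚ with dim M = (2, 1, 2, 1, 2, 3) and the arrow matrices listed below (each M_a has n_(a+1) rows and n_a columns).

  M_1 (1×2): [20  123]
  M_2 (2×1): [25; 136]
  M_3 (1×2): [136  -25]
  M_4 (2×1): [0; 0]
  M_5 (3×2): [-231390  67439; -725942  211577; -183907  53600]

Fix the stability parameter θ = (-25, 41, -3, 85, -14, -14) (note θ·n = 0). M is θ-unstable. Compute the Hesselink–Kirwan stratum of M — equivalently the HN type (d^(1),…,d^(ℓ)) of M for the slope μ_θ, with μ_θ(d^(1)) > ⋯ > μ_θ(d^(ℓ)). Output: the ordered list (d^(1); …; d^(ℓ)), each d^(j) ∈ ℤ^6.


Barcode: M ≅ I[1,1], I[1,3], I[3,4], I[5,6]^2, I[6,6]. HN layers by μ_θ (5 steps, strictly decreasing):
  μ^(1)=85; μ^(2)=19; μ^(3)=-3; μ^(4)=-14; μ^(5)=-25

((0, 0, 0, 1, 0, 0); (0, 1, 1, 0, 0, 0); (0, 0, 1, 0, 0, 0); (0, 0, 0, 0, 2, 3); (2, 0, 0, 0, 0, 0))


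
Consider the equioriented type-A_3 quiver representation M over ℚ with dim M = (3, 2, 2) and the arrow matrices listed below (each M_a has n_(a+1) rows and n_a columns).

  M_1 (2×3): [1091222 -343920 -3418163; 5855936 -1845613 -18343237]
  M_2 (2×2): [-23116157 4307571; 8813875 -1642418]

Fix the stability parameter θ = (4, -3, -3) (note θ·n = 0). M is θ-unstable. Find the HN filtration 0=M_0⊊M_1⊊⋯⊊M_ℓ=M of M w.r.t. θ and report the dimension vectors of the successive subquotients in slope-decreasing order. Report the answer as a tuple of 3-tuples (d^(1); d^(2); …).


Via rank(M_{q-1}∘⋯∘M_p): M ≅ I[1,1], I[1,3]^2.
μ_θ-semistable layers: μ^(1)=4; μ^(2)=-2/3

((1, 0, 0); (2, 2, 2))


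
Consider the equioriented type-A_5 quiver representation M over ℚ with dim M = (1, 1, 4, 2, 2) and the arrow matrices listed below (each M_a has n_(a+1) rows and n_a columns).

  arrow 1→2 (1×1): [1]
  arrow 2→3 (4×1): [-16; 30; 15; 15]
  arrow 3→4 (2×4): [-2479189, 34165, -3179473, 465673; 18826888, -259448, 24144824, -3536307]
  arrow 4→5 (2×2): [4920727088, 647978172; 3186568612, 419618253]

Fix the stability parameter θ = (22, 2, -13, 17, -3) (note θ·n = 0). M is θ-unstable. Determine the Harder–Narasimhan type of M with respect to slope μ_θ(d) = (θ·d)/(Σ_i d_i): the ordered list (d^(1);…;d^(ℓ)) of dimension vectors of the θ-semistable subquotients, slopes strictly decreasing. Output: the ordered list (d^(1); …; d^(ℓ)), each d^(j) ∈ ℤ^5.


Via rank(M_{q-1}∘⋯∘M_p): M ≅ I[1,5], I[3,3]^2, I[3,4], I[5,5].
μ_θ-semistable layers: μ^(1)=17; μ^(2)=7; μ^(3)=11/3; μ^(4)=-3; μ^(5)=-13

((0, 0, 0, 1, 0); (0, 0, 0, 1, 1); (1, 1, 1, 0, 0); (0, 0, 0, 0, 1); (0, 0, 3, 0, 0))


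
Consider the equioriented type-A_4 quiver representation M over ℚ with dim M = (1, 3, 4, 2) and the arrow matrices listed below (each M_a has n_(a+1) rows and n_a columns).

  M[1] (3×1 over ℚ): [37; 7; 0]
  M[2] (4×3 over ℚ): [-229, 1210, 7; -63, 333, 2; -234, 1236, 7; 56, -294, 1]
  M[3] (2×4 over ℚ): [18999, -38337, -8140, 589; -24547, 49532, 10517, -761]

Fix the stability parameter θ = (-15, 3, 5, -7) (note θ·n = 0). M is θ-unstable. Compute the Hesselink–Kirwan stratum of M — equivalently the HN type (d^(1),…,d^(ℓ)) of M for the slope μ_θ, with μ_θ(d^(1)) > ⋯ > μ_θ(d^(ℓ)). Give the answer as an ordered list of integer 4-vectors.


Interval decomposition of M: I[1,4], I[2,3], I[2,4], I[3,3].
HN type (ℓ=4): μ^(1)=5; μ^(2)=3; μ^(3)=1/3; μ^(4)=-15

((0, 0, 2, 0); (0, 1, 0, 0); (0, 2, 2, 2); (1, 0, 0, 0))


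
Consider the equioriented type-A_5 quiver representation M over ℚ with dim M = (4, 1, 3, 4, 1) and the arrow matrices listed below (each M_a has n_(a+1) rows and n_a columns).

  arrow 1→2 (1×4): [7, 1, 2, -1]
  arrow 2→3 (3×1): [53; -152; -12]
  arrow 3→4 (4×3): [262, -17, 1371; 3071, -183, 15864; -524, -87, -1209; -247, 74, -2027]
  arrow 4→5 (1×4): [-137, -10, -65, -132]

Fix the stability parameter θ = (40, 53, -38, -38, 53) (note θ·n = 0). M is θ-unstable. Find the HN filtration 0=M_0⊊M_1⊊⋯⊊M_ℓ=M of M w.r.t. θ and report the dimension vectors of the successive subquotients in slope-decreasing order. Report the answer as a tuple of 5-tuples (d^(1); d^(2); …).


Barcode: M ≅ I[1,1]^3, I[1,5], I[3,4]^2, I[4,4]. HN layers by μ_θ (4 steps, strictly decreasing):
  μ^(1)=53; μ^(2)=40; μ^(3)=17/4; μ^(4)=-38

((0, 0, 0, 0, 1); (3, 0, 0, 0, 0); (1, 1, 1, 1, 0); (0, 0, 2, 3, 0))


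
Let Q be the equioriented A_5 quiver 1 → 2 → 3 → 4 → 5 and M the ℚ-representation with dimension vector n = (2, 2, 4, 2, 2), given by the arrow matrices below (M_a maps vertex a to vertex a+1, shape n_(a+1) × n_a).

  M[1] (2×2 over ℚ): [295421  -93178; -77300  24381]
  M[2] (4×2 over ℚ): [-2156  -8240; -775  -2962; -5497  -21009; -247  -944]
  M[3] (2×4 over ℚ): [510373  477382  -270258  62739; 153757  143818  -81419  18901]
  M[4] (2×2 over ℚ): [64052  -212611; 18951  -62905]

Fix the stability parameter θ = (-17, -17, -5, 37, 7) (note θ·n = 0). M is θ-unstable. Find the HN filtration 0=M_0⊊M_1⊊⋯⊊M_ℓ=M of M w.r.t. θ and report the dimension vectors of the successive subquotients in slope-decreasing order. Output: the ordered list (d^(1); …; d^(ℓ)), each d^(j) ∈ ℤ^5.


Interval decomposition of M: I[1,5]^2, I[3,3]^2.
HN type (ℓ=3): μ^(1)=22; μ^(2)=-5; μ^(3)=-17

((0, 0, 0, 2, 2); (0, 0, 4, 0, 0); (2, 2, 0, 0, 0))


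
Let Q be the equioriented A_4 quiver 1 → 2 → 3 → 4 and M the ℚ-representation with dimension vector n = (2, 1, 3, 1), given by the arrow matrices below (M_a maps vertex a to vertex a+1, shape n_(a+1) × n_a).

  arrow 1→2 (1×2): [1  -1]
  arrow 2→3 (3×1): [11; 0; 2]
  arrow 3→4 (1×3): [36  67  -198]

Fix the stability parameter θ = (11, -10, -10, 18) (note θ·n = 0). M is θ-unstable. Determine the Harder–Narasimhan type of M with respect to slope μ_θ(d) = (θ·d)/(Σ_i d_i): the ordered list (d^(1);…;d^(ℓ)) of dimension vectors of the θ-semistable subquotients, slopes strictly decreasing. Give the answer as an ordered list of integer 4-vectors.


Interval decomposition of M: I[1,1], I[1,3], I[3,3], I[3,4].
HN type (ℓ=4): μ^(1)=18; μ^(2)=11; μ^(3)=-3; μ^(4)=-10

((0, 0, 0, 1); (1, 0, 0, 0); (1, 1, 1, 0); (0, 0, 2, 0))


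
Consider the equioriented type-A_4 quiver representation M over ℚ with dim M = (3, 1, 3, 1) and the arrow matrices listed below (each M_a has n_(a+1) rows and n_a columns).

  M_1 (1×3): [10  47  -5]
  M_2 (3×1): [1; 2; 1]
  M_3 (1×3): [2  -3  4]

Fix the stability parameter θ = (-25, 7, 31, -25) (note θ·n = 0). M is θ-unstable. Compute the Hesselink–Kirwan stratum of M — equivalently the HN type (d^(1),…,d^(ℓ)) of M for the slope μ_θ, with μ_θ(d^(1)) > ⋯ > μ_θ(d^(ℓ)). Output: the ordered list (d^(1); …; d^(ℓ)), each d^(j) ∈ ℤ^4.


Barcode: M ≅ I[1,1]^2, I[1,3], I[3,3], I[3,4]. HN layers by μ_θ (4 steps, strictly decreasing):
  μ^(1)=31; μ^(2)=7; μ^(3)=3; μ^(4)=-25

((0, 0, 2, 0); (0, 1, 0, 0); (0, 0, 1, 1); (3, 0, 0, 0))


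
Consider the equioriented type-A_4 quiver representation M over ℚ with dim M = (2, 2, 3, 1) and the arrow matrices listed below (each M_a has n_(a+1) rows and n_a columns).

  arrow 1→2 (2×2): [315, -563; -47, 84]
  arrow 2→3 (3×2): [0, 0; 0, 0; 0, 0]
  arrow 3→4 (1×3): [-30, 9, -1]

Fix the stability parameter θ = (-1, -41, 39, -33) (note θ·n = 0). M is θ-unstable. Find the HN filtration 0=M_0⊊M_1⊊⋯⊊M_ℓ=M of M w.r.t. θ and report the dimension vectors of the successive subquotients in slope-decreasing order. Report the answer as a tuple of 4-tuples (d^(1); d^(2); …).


Via rank(M_{q-1}∘⋯∘M_p): M ≅ I[1,2]^2, I[3,3]^2, I[3,4].
μ_θ-semistable layers: μ^(1)=39; μ^(2)=3; μ^(3)=-21

((0, 0, 2, 0); (0, 0, 1, 1); (2, 2, 0, 0))


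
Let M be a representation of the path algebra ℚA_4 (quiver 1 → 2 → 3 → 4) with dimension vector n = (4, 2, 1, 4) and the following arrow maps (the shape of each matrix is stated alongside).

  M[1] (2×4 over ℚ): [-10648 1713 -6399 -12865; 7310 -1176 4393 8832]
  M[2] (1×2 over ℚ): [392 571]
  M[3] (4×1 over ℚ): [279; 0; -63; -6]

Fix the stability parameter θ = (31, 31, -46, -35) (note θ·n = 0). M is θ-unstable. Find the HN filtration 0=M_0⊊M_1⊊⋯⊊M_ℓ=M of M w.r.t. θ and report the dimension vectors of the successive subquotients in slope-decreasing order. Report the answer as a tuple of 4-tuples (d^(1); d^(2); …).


Barcode: M ≅ I[1,1]^2, I[1,2], I[1,4], I[4,4]^3. HN layers by μ_θ (3 steps, strictly decreasing):
  μ^(1)=31; μ^(2)=-19/4; μ^(3)=-35

((3, 1, 0, 0); (1, 1, 1, 1); (0, 0, 0, 3))


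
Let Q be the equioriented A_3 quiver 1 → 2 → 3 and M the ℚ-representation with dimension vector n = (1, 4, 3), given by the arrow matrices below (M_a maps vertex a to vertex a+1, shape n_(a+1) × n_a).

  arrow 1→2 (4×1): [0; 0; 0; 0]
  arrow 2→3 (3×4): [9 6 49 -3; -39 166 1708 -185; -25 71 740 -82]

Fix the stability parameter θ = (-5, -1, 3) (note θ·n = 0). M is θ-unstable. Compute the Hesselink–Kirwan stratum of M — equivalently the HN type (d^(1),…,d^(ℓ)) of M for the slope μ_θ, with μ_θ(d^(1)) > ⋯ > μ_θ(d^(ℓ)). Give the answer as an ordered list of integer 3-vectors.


Barcode: M ≅ I[1,1], I[2,2], I[2,3]^3. HN layers by μ_θ (3 steps, strictly decreasing):
  μ^(1)=3; μ^(2)=-1; μ^(3)=-5

((0, 0, 3); (0, 4, 0); (1, 0, 0))


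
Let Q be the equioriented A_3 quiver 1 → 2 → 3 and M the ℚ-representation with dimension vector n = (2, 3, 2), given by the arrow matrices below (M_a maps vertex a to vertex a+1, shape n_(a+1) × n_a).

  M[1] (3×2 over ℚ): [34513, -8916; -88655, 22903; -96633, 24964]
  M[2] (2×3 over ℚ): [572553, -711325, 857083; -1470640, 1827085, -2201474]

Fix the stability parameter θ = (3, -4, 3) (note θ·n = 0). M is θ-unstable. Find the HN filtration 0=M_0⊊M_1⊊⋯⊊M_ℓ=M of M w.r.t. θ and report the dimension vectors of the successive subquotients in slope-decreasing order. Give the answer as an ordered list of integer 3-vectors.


Via rank(M_{q-1}∘⋯∘M_p): M ≅ I[1,3]^2, I[2,2].
μ_θ-semistable layers: μ^(1)=3; μ^(2)=-1/2; μ^(3)=-4

((0, 0, 2); (2, 2, 0); (0, 1, 0))


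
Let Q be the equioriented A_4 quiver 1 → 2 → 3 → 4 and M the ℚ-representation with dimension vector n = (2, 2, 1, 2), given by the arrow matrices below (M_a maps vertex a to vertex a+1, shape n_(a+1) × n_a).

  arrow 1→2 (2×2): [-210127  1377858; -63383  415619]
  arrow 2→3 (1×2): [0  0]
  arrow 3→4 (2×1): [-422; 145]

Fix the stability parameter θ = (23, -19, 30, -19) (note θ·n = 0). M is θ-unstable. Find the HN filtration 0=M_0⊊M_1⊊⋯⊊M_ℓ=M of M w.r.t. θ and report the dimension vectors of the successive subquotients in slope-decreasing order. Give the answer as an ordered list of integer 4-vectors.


Barcode: M ≅ I[1,2]^2, I[3,4], I[4,4]. HN layers by μ_θ (3 steps, strictly decreasing):
  μ^(1)=11/2; μ^(2)=2; μ^(3)=-19

((0, 0, 1, 1); (2, 2, 0, 0); (0, 0, 0, 1))


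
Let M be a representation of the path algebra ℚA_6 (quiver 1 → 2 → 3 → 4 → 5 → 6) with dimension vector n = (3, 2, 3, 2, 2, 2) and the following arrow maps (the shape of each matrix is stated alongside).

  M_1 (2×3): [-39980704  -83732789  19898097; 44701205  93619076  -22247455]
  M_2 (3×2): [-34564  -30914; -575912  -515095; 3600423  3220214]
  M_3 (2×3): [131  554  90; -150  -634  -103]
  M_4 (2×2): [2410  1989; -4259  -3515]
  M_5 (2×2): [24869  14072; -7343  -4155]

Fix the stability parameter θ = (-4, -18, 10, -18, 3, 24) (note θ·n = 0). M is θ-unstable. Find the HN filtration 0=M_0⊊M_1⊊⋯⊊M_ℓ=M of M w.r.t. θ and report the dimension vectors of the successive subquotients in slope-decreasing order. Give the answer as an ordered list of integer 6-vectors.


Via rank(M_{q-1}∘⋯∘M_p): M ≅ I[1,1], I[1,3], I[1,6], I[3,6].
μ_θ-semistable layers: μ^(1)=24; μ^(2)=10; μ^(3)=3; μ^(4)=-4; μ^(5)=-11

((0, 0, 0, 0, 0, 2); (0, 0, 1, 0, 0, 0); (0, 0, 0, 0, 2, 0); (1, 0, 2, 2, 0, 0); (2, 2, 0, 0, 0, 0))


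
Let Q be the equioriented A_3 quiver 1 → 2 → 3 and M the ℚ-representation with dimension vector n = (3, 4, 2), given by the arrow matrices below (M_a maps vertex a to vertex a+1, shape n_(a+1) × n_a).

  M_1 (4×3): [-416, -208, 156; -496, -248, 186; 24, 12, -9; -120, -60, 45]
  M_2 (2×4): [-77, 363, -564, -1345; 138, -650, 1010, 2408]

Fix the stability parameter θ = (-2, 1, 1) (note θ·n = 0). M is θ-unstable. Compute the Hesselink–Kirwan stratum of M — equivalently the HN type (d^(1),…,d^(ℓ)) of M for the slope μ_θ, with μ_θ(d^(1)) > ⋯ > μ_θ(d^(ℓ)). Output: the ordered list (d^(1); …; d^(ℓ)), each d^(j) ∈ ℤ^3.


Barcode: M ≅ I[1,1]^2, I[1,3], I[2,2]^2, I[2,3]. HN layers by μ_θ (2 steps, strictly decreasing):
  μ^(1)=1; μ^(2)=-2

((0, 4, 2); (3, 0, 0))


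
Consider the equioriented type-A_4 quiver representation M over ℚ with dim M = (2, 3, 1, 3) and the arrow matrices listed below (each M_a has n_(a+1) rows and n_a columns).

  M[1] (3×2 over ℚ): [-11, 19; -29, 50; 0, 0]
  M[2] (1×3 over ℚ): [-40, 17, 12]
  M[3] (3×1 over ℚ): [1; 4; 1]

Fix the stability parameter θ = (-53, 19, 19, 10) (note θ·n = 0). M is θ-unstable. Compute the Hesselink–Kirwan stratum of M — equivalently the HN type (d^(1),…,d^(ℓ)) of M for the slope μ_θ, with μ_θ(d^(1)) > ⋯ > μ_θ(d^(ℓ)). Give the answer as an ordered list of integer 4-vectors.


Barcode: M ≅ I[1,2], I[1,4], I[2,2], I[4,4]^2. HN layers by μ_θ (4 steps, strictly decreasing):
  μ^(1)=19; μ^(2)=16; μ^(3)=10; μ^(4)=-53

((0, 2, 0, 0); (0, 1, 1, 1); (0, 0, 0, 2); (2, 0, 0, 0))


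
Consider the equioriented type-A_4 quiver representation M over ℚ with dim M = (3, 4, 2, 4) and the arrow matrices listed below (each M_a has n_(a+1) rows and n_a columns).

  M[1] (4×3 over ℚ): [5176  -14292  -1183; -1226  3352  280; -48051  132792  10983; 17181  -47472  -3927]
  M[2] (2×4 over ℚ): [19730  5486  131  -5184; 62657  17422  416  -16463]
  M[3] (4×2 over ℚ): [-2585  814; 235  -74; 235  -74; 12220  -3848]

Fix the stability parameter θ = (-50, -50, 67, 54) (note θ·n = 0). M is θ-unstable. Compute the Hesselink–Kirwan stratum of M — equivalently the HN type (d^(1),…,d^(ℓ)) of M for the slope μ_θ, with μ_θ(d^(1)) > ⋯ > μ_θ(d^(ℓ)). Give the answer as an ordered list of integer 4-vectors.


Interval decomposition of M: I[1,1], I[1,3], I[1,4], I[2,2]^2, I[4,4]^3.
HN type (ℓ=4): μ^(1)=67; μ^(2)=121/2; μ^(3)=54; μ^(4)=-50

((0, 0, 1, 0); (0, 0, 1, 1); (0, 0, 0, 3); (3, 4, 0, 0))


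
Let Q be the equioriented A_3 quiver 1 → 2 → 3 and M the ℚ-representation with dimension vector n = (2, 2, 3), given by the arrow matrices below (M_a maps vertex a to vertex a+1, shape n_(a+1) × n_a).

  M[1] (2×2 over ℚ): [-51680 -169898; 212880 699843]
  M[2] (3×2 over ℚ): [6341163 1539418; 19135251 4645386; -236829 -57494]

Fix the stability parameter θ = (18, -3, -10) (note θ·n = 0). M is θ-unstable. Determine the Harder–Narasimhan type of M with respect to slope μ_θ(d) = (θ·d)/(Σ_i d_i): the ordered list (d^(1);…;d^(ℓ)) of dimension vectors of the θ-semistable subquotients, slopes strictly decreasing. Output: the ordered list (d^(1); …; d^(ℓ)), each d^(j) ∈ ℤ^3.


Barcode: M ≅ I[1,1], I[1,2], I[2,3], I[3,3]^2. HN layers by μ_θ (4 steps, strictly decreasing):
  μ^(1)=18; μ^(2)=15/2; μ^(3)=-13/2; μ^(4)=-10

((1, 0, 0); (1, 1, 0); (0, 1, 1); (0, 0, 2))


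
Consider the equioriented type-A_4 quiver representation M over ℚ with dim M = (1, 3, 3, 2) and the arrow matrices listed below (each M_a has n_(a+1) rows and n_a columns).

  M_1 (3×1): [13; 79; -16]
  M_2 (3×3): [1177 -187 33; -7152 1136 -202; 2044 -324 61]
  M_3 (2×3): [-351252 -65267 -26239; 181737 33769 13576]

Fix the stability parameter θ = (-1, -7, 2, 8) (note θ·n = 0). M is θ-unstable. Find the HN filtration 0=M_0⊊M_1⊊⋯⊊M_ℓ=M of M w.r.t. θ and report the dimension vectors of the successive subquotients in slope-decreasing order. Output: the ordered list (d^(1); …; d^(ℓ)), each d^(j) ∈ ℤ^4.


Via rank(M_{q-1}∘⋯∘M_p): M ≅ I[1,2], I[2,4]^2, I[3,3].
μ_θ-semistable layers: μ^(1)=8; μ^(2)=2; μ^(3)=-4; μ^(4)=-7

((0, 0, 0, 2); (0, 0, 3, 0); (1, 1, 0, 0); (0, 2, 0, 0))


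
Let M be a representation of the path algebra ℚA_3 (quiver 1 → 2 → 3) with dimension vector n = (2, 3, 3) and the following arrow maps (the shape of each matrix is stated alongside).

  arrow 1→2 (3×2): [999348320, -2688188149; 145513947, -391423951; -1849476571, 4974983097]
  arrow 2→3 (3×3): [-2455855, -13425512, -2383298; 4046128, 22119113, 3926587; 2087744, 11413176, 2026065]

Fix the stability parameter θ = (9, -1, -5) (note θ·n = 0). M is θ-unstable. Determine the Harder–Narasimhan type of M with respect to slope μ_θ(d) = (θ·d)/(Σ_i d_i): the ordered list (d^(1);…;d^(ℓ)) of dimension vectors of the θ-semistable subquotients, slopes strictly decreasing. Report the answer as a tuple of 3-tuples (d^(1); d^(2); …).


Barcode: M ≅ I[1,3]^2, I[2,3]. HN layers by μ_θ (2 steps, strictly decreasing):
  μ^(1)=1; μ^(2)=-3

((2, 2, 2); (0, 1, 1))


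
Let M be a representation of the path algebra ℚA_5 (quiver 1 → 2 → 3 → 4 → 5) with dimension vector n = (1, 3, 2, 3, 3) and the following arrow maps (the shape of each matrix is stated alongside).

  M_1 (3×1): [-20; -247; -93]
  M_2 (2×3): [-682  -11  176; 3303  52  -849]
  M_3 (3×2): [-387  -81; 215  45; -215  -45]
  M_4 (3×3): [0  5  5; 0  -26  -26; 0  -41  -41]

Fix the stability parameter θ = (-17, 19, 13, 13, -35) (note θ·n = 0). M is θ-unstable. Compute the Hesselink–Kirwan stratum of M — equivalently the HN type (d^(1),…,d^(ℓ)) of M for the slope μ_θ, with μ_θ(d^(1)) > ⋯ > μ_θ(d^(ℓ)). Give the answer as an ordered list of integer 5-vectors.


Via rank(M_{q-1}∘⋯∘M_p): M ≅ I[1,4], I[2,2], I[2,3], I[4,4], I[4,5], I[5,5]^2.
μ_θ-semistable layers: μ^(1)=19; μ^(2)=16; μ^(3)=15; μ^(4)=13; μ^(5)=-11; μ^(6)=-17; μ^(7)=-35

((0, 1, 0, 0, 0); (0, 1, 1, 0, 0); (0, 1, 1, 1, 0); (0, 0, 0, 1, 0); (0, 0, 0, 1, 1); (1, 0, 0, 0, 0); (0, 0, 0, 0, 2))


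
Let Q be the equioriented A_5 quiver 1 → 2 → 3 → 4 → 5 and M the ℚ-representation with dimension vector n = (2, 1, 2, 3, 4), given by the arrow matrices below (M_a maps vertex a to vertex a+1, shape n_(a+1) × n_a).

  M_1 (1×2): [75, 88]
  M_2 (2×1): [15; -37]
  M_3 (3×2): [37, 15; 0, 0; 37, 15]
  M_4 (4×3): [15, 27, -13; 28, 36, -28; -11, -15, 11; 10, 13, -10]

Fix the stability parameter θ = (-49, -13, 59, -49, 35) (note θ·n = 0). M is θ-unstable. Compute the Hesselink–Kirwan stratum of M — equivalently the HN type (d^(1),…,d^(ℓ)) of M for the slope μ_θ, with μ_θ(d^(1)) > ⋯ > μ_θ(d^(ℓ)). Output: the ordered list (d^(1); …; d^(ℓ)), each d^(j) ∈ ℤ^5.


Via rank(M_{q-1}∘⋯∘M_p): M ≅ I[1,1], I[1,3], I[3,5], I[4,5]^2, I[5,5].
μ_θ-semistable layers: μ^(1)=59; μ^(2)=35; μ^(3)=5; μ^(4)=-13; μ^(5)=-49

((0, 0, 1, 0, 0); (0, 0, 0, 0, 4); (0, 0, 1, 1, 0); (0, 1, 0, 0, 0); (2, 0, 0, 2, 0))


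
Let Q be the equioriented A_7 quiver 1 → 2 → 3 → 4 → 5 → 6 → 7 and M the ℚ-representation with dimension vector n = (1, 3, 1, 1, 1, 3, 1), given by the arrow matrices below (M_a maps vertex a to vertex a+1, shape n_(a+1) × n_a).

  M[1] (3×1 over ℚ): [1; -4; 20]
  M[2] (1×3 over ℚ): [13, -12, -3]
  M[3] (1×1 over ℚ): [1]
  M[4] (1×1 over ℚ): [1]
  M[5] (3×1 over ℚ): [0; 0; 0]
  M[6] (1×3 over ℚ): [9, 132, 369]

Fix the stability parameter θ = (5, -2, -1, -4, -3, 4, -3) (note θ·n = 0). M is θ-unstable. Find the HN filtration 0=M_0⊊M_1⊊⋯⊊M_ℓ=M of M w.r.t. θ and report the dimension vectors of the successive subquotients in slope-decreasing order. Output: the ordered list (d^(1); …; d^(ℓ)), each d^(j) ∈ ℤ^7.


Barcode: M ≅ I[1,5], I[2,2]^2, I[6,6]^2, I[6,7]. HN layers by μ_θ (4 steps, strictly decreasing):
  μ^(1)=4; μ^(2)=1/2; μ^(3)=-1; μ^(4)=-2

((0, 0, 0, 0, 0, 2, 0); (0, 0, 0, 0, 0, 1, 1); (1, 1, 1, 1, 1, 0, 0); (0, 2, 0, 0, 0, 0, 0))


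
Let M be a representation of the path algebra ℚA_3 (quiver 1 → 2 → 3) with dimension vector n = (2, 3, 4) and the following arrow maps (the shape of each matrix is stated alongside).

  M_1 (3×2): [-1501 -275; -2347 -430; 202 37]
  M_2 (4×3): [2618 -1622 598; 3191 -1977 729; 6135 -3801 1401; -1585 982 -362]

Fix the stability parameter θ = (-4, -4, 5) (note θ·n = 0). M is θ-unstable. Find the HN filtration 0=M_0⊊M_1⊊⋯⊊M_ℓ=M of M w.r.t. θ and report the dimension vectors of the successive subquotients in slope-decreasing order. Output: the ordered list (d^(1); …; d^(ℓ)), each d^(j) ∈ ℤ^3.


Interval decomposition of M: I[1,2], I[1,3], I[2,3], I[3,3]^2.
HN type (ℓ=2): μ^(1)=5; μ^(2)=-4

((0, 0, 4); (2, 3, 0))


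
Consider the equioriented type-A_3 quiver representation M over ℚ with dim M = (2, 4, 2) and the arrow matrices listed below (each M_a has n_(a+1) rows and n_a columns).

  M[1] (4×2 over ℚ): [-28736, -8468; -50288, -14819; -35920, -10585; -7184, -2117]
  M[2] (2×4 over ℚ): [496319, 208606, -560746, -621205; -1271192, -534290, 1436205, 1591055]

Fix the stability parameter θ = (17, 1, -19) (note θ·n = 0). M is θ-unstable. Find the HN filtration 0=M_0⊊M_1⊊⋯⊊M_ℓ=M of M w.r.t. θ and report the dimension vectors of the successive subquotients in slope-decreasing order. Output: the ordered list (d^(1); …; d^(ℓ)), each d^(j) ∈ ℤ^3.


Via rank(M_{q-1}∘⋯∘M_p): M ≅ I[1,1], I[1,3], I[2,2]^2, I[2,3].
μ_θ-semistable layers: μ^(1)=17; μ^(2)=1; μ^(3)=-1/3; μ^(4)=-9

((1, 0, 0); (0, 2, 0); (1, 1, 1); (0, 1, 1))


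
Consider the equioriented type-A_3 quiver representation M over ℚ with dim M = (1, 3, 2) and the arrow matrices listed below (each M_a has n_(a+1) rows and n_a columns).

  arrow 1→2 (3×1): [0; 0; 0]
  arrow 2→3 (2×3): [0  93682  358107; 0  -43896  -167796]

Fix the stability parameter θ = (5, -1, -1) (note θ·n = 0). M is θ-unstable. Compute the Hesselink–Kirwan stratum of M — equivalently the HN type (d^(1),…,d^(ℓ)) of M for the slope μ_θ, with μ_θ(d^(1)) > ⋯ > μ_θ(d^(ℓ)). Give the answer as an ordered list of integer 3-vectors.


Barcode: M ≅ I[1,1], I[2,2]^2, I[2,3], I[3,3]. HN layers by μ_θ (2 steps, strictly decreasing):
  μ^(1)=5; μ^(2)=-1

((1, 0, 0); (0, 3, 2))


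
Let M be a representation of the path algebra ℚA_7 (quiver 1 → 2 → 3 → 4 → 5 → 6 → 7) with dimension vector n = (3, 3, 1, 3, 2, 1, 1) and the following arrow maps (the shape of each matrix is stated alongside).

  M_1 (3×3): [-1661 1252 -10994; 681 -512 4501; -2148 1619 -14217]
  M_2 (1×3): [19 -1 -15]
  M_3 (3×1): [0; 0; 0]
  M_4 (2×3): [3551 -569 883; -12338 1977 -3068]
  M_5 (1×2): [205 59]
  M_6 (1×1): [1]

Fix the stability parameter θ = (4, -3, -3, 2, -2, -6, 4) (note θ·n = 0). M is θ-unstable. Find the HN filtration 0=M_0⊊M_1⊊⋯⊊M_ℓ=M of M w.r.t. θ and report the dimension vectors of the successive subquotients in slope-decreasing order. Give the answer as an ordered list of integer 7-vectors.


Barcode: M ≅ I[1,2]^2, I[1,3], I[4,4], I[4,5], I[4,7]. HN layers by μ_θ (6 steps, strictly decreasing):
  μ^(1)=4; μ^(2)=2; μ^(3)=1/2; μ^(4)=0; μ^(5)=-2/3; μ^(6)=-2

((0, 0, 0, 0, 0, 0, 1); (0, 0, 0, 1, 0, 0, 0); (2, 2, 0, 0, 0, 0, 0); (0, 0, 0, 1, 1, 0, 0); (1, 1, 1, 0, 0, 0, 0); (0, 0, 0, 1, 1, 1, 0))
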